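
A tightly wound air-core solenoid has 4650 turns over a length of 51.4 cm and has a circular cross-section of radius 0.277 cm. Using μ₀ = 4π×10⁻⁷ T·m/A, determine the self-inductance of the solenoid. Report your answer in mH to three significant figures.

A = πr² = π(2.770×10^-3 m)² = 2.411×10^-5 m².
For a long solenoid, L = μ₀N²A/ℓ.
L = (4π×10⁻⁷)(4650)²(2.411×10^-5)/(0.514 m) = 1.274×10^-3 H.

L ≈ 1.27 mH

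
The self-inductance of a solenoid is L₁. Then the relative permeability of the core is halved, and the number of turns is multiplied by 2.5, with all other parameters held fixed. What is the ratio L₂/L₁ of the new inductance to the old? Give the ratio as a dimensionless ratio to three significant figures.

L₂/L₁ = 3.13

For a solenoid, L ∝ μᵣN²A/ℓ.
L₂/L₁ = (0.5) × (2.5)^2 = 3.13.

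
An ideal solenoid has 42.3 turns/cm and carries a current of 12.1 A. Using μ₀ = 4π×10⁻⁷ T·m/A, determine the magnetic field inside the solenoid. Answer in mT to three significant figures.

Inside a long solenoid, B = μ₀nI.
B = (4π×10⁻⁷)(4.230×10^3 m⁻¹)(12.1 A) = 6.432×10^-2 T.

B ≈ 64.3 mT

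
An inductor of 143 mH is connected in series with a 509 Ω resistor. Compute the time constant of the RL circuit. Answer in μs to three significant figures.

τ ≈ 281 μs

τ = L/R = (0.143 H)/(509 Ω) = 2.809×10^-4 s.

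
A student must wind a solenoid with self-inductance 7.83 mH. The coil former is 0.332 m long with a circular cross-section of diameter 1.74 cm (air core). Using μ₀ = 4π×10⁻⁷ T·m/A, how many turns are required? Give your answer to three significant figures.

N ≈ 2950 turns

A = π(d/2)² = π(8.700×10^-3 m)² = 2.378×10^-4 m².
From L = μ₀N²A/ℓ, N = √(Lℓ / (μ₀A)).
N = √[(7.830×10^-3)(0.332) / ((4π×10⁻⁷)×2.378×10^-4)] = √(8.700×10^6) ≈ 2949.5.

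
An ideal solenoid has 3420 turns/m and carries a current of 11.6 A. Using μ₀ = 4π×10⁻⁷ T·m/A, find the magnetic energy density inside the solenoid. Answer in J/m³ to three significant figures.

B = μ₀nI = (4π×10⁻⁷)(3.420×10^3)(11.6) = 4.985×10^-2 T.
u = B²/(2μ₀) = (4.985×10^-2)²/(2×4π×10⁻⁷) = 988.9 J/m³.

u ≈ 989 J/m³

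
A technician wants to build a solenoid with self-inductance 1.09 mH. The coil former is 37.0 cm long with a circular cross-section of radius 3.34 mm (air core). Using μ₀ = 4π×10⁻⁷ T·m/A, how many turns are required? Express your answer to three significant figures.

N ≈ 3030 turns

A = πr² = π(3.340×10^-3 m)² = 3.5046×10^-5 m².
From L = μ₀N²A/ℓ, N = √(Lℓ / (μ₀A)).
N = √[(1.090×10^-3)(0.37) / ((4π×10⁻⁷)×3.5046×10^-5)] = √(9.157×10^6) ≈ 3026.1.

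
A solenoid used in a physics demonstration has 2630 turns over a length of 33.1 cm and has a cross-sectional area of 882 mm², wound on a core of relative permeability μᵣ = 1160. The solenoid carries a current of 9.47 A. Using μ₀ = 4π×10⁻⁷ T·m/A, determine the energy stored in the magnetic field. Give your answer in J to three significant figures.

A = 882 mm² = 8.820×10^-4 m².
L = μ₀μᵣN²A/ℓ = (4π×10⁻⁷)(1160)(2630)²(8.820×10^-4)/(0.331) = 26.87 H.
U = ½LI² = ½(26.87)(9.47)² = 1.2047×10^3 J.

U ≈ 1200 J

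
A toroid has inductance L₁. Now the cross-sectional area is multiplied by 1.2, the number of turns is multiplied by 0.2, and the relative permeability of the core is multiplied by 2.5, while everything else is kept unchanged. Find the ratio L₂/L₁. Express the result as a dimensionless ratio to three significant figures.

For a toroid, L ∝ μᵣN²A/R.
L₂/L₁ = (1.2) × (0.2)^2 × (2.5) = 0.120.

L₂/L₁ = 0.120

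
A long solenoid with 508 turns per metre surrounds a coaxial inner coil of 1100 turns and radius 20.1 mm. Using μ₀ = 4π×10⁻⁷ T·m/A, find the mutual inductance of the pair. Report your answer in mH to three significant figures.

M ≈ 0.891 mH

The outer solenoid produces a uniform field B₁ = μ₀n₁I₁ across the inner coil,
so the flux linkage is N₂Φ = N₂B₁A₂ = μ₀n₁N₂A₂·I₁, giving M = μ₀n₁N₂A₂.
A₂ = πr² = π(2.010×10^-2 m)² = 1.269×10^-3 m².
M = (4π×10⁻⁷)(508)(1100)(1.269×10^-3) = 8.913×10^-4 H.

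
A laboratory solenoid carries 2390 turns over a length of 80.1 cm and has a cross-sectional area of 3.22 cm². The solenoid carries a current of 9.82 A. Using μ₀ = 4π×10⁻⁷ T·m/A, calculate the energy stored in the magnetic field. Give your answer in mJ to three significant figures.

U ≈ 139 mJ

A = 3.22 cm² = 3.220×10^-4 m².
L = μ₀N²A/ℓ = (4π×10⁻⁷)(2390)²(3.220×10^-4)/(0.801) = 2.886×10^-3 H.
U = ½LI² = ½(2.886×10^-3)(9.82)² = 0.1391 J.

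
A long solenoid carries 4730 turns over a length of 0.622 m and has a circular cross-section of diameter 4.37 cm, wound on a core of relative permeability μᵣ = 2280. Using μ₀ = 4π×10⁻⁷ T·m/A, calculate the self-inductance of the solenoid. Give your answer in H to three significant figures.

A = π(d/2)² = π(2.185×10^-2 m)² = 1.500×10^-3 m².
For a long solenoid, L = μ₀μᵣN²A/ℓ.
L = (4π×10⁻⁷)(2280)(4730)²(1.500×10^-3)/(0.622 m) = 154.6 H.

L ≈ 155 H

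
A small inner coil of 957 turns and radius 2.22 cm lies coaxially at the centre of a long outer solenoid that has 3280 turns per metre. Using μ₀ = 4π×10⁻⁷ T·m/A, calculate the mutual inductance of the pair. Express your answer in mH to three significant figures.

M ≈ 6.11 mH

The outer solenoid produces a uniform field B₁ = μ₀n₁I₁ across the inner coil,
so the flux linkage is N₂Φ = N₂B₁A₂ = μ₀n₁N₂A₂·I₁, giving M = μ₀n₁N₂A₂.
A₂ = πr² = π(2.220×10^-2 m)² = 1.548×10^-3 m².
M = (4π×10⁻⁷)(3280)(957)(1.548×10^-3) = 6.107×10^-3 H.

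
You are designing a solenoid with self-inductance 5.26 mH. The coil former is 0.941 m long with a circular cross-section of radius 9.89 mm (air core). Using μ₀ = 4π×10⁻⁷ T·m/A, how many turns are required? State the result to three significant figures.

A = πr² = π(9.890×10^-3 m)² = 3.073×10^-4 m².
From L = μ₀N²A/ℓ, N = √(Lℓ / (μ₀A)).
N = √[(5.260×10^-3)(0.941) / ((4π×10⁻⁷)×3.073×10^-4)] = √(1.282×10^7) ≈ 3580.2.

N ≈ 3580 turns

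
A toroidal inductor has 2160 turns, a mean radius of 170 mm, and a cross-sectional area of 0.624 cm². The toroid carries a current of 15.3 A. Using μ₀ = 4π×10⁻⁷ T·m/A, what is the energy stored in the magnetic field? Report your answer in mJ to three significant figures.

L = μ₀N²A/(2πR) = (4π×10⁻⁷)(2160)²(6.240×10^-5)/(2π×0.17) = 3.425×10^-4 H.
U = ½LI² = ½(3.425×10^-4)(15.3)² = 4.009×10^-2 J.

U ≈ 40.1 mJ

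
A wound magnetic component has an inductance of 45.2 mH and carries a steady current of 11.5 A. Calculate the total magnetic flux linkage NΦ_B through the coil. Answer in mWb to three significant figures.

From L = NΦ_B/I, the flux linkage is NΦ_B = LI.
NΦ_B = (4.520×10^-2 H)(11.5 A) = 0.5198 Wb.

NΦ_B ≈ 520 mWb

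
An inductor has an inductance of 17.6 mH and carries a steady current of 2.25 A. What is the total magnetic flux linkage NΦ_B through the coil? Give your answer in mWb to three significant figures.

NΦ_B ≈ 39.6 mWb

From L = NΦ_B/I, the flux linkage is NΦ_B = LI.
NΦ_B = (1.760×10^-2 H)(2.25 A) = 3.960×10^-2 Wb.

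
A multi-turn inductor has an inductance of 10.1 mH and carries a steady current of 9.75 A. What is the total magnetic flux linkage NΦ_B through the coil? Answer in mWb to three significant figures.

NΦ_B ≈ 98.5 mWb

From L = NΦ_B/I, the flux linkage is NΦ_B = LI.
NΦ_B = (1.010×10^-2 H)(9.75 A) = 9.847×10^-2 Wb.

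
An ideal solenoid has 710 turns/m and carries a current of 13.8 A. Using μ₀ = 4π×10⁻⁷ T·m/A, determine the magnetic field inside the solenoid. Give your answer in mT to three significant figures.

B ≈ 12.3 mT

Inside a long solenoid, B = μ₀nI.
B = (4π×10⁻⁷)(710 m⁻¹)(13.8 A) = 1.231×10^-2 T.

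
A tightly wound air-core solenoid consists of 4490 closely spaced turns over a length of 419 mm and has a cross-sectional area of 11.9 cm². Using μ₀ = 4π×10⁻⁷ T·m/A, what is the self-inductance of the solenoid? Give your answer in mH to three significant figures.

L ≈ 72.0 mH

A = 11.9 cm² = 1.190×10^-3 m².
For a long solenoid, L = μ₀N²A/ℓ.
L = (4π×10⁻⁷)(4490)²(1.190×10^-3)/(0.419 m) = 7.195×10^-2 H.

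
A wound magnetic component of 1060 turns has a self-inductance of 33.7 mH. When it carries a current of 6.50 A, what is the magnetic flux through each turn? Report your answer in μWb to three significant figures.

Φ_B ≈ 207 μWb

From L = NΦ_B/I, the flux per turn is Φ_B = LI/N.
Φ_B = (3.370×10^-2 H)(6.50 A)/1060 = 2.067×10^-4 Wb.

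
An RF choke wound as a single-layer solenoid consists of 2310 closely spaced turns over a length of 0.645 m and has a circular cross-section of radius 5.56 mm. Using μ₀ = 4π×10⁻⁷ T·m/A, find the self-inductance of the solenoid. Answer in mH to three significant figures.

A = πr² = π(5.560×10^-3 m)² = 9.712×10^-5 m².
For a long solenoid, L = μ₀N²A/ℓ.
L = (4π×10⁻⁷)(2310)²(9.712×10^-5)/(0.645 m) = 1.010×10^-3 H.

L ≈ 1.01 mH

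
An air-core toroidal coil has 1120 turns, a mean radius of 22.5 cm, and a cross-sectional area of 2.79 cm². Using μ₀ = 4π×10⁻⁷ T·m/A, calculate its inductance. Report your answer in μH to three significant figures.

L ≈ 311 μH

For a thin toroid, L = μ₀N²A/(2πR).
L = (4π×10⁻⁷)(1120)²(2.790×10^-4) / (2π×0.225 m) = 3.111×10^-4 H.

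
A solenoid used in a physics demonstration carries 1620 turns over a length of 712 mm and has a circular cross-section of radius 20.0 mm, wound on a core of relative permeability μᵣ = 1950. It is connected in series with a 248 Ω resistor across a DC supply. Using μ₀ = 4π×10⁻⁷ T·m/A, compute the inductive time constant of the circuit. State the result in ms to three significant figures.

τ ≈ 45.8 ms

A = πr² = π(2.000×10^-2 m)² = 1.257×10^-3 m².
L = μ₀μᵣN²A/ℓ = (4π×10⁻⁷)(1950)(1620)²(1.257×10^-3)/(0.712) = 11.35 H.
τ = L/R = (11.35)/(248) = 4.577×10^-2 s.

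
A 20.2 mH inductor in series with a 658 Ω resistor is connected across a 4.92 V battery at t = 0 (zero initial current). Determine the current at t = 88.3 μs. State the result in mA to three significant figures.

I ≈ 7.06 mA

τ = L/R = 2.020×10^-2/658 = 3.070×10^-5 s; final current I_∞ = ε/R = 4.92/658 = 7.477×10^-3 A.
I(t) = I_∞(1 − e^(−t/τ)) with t/τ = 2.876.
I = (7.477×10^-3)(1 − e^(−2.876)) = 7.056×10^-3 A.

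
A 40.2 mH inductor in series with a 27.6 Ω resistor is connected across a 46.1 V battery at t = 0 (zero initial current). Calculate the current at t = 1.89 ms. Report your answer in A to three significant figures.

τ = L/R = 4.020×10^-2/27.6 = 1.457×10^-3 s; final current I_∞ = ε/R = 46.1/27.6 = 1.67 A.
I(t) = I_∞(1 − e^(−t/τ)) with t/τ = 1.298.
I = (1.67)(1 − e^(−1.298)) = 1.214 A.

I ≈ 1.21 A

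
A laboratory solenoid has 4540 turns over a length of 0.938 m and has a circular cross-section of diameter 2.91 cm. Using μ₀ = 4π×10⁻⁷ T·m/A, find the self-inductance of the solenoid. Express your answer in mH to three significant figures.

L ≈ 18.4 mH

A = π(d/2)² = π(1.455×10^-2 m)² = 6.651×10^-4 m².
For a long solenoid, L = μ₀N²A/ℓ.
L = (4π×10⁻⁷)(4540)²(6.651×10^-4)/(0.938 m) = 1.837×10^-2 H.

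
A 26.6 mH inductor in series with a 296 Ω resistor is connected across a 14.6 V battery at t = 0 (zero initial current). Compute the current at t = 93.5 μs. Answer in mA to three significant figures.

I ≈ 31.9 mA

τ = L/R = 2.660×10^-2/296 = 8.986×10^-5 s; final current I_∞ = ε/R = 14.6/296 = 4.932×10^-2 A.
I(t) = I_∞(1 − e^(−t/τ)) with t/τ = 1.040.
I = (4.932×10^-2)(1 − e^(−1.040)) = 3.190×10^-2 A.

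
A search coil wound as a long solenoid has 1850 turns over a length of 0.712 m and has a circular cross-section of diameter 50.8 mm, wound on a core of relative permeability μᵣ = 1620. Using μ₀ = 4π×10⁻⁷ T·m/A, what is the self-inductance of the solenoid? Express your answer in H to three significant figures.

A = π(d/2)² = π(2.540×10^-2 m)² = 2.027×10^-3 m².
For a long solenoid, L = μ₀μᵣN²A/ℓ.
L = (4π×10⁻⁷)(1620)(1850)²(2.027×10^-3)/(0.712 m) = 19.83 H.

L ≈ 19.8 H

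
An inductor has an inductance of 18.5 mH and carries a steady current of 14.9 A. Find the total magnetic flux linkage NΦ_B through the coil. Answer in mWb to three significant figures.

NΦ_B ≈ 276 mWb

From L = NΦ_B/I, the flux linkage is NΦ_B = LI.
NΦ_B = (1.850×10^-2 H)(14.9 A) = 0.2757 Wb.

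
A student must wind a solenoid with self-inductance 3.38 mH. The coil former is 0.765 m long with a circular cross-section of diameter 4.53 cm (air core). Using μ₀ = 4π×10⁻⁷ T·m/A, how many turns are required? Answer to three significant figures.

N ≈ 1130 turns

A = π(d/2)² = π(2.265×10^-2 m)² = 1.612×10^-3 m².
From L = μ₀N²A/ℓ, N = √(Lℓ / (μ₀A)).
N = √[(3.380×10^-3)(0.765) / ((4π×10⁻⁷)×1.612×10^-3)] = √(1.277×10^6) ≈ 1129.9.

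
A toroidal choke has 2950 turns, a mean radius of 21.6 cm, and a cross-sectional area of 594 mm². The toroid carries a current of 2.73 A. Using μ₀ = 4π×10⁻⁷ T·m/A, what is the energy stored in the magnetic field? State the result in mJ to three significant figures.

U ≈ 17.8 mJ

L = μ₀N²A/(2πR) = (4π×10⁻⁷)(2950)²(5.940×10^-4)/(2π×0.216) = 4.786×10^-3 H.
U = ½LI² = ½(4.786×10^-3)(2.73)² = 1.784×10^-2 J.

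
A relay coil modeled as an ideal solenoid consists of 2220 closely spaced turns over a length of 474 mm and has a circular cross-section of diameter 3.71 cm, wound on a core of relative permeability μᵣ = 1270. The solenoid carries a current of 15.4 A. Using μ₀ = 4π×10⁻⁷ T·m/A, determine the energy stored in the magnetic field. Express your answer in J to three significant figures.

U ≈ 2130 J

A = π(d/2)² = π(1.855×10^-2 m)² = 1.081×10^-3 m².
L = μ₀μᵣN²A/ℓ = (4π×10⁻⁷)(1270)(2220)²(1.081×10^-3)/(0.474) = 17.94 H.
U = ½LI² = ½(17.94)(15.4)² = 2.127×10^3 J.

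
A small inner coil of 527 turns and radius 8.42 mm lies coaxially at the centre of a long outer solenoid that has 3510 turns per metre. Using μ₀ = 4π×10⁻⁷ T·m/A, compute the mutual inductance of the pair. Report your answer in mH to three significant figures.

The outer solenoid produces a uniform field B₁ = μ₀n₁I₁ across the inner coil,
so the flux linkage is N₂Φ = N₂B₁A₂ = μ₀n₁N₂A₂·I₁, giving M = μ₀n₁N₂A₂.
A₂ = πr² = π(8.420×10^-3 m)² = 2.227×10^-4 m².
M = (4π×10⁻⁷)(3510)(527)(2.227×10^-4) = 5.177×10^-4 H.

M ≈ 0.518 mH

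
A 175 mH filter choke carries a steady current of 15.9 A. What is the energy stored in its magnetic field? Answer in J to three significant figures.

Stored magnetic energy: U = ½LI².
U = ½(0.175 H)(15.9 A)² = 22.12 J.

U ≈ 22.1 J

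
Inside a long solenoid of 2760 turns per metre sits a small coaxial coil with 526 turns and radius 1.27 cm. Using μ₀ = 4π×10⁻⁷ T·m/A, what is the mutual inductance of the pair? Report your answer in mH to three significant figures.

The outer solenoid produces a uniform field B₁ = μ₀n₁I₁ across the inner coil,
so the flux linkage is N₂Φ = N₂B₁A₂ = μ₀n₁N₂A₂·I₁, giving M = μ₀n₁N₂A₂.
A₂ = πr² = π(1.270×10^-2 m)² = 5.067×10^-4 m².
M = (4π×10⁻⁷)(2760)(526)(5.067×10^-4) = 9.244×10^-4 H.

M ≈ 0.924 mH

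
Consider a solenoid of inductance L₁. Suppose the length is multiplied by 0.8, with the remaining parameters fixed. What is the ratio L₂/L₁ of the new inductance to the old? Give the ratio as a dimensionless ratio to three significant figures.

For a solenoid, L ∝ μᵣN²A/ℓ.
L₂/L₁ = (0.8)^-1 = 1.25.

L₂/L₁ = 1.25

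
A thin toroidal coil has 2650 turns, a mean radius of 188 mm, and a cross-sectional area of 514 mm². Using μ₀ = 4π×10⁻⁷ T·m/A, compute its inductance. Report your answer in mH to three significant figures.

For a thin toroid, L = μ₀N²A/(2πR).
L = (4π×10⁻⁷)(2650)²(5.140×10^-4) / (2π×0.188 m) = 3.840×10^-3 H.

L ≈ 3.84 mH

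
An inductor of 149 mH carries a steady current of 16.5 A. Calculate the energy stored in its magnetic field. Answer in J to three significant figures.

Stored magnetic energy: U = ½LI².
U = ½(0.149 H)(16.5 A)² = 20.28 J.

U ≈ 20.3 J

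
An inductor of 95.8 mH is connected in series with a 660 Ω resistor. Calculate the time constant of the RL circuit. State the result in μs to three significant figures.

τ = L/R = (9.580×10^-2 H)/(660 Ω) = 1.452×10^-4 s.

τ ≈ 145 μs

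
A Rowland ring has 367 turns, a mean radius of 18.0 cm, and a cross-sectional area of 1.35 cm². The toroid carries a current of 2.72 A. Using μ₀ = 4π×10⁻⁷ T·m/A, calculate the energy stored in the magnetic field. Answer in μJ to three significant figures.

U ≈ 74.7 μJ

L = μ₀N²A/(2πR) = (4π×10⁻⁷)(367)²(1.350×10^-4)/(2π×0.18) = 2.020×10^-5 H.
U = ½LI² = ½(2.020×10^-5)(2.72)² = 7.474×10^-5 J.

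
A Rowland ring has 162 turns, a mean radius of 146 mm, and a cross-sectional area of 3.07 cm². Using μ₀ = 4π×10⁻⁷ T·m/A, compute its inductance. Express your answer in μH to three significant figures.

L ≈ 11.0 μH

For a thin toroid, L = μ₀N²A/(2πR).
L = (4π×10⁻⁷)(162)²(3.070×10^-4) / (2π×0.146 m) = 1.104×10^-5 H.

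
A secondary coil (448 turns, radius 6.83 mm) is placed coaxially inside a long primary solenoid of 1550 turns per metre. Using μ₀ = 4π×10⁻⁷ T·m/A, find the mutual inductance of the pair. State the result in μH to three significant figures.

The outer solenoid produces a uniform field B₁ = μ₀n₁I₁ across the inner coil,
so the flux linkage is N₂Φ = N₂B₁A₂ = μ₀n₁N₂A₂·I₁, giving M = μ₀n₁N₂A₂.
A₂ = πr² = π(6.830×10^-3 m)² = 1.466×10^-4 m².
M = (4π×10⁻⁷)(1550)(448)(1.466×10^-4) = 1.279×10^-4 H.

M ≈ 128 μH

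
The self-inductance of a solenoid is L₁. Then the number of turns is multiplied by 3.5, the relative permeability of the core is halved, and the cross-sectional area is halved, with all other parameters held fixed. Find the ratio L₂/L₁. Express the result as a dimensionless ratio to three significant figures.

For a solenoid, L ∝ μᵣN²A/ℓ.
L₂/L₁ = (3.5)^2 × (0.5) × (0.5) = 3.06.

L₂/L₁ = 3.06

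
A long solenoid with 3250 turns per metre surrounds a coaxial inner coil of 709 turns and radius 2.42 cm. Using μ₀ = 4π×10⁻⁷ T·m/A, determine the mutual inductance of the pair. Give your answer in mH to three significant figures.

The outer solenoid produces a uniform field B₁ = μ₀n₁I₁ across the inner coil,
so the flux linkage is N₂Φ = N₂B₁A₂ = μ₀n₁N₂A₂·I₁, giving M = μ₀n₁N₂A₂.
A₂ = πr² = π(2.420×10^-2 m)² = 1.840×10^-3 m².
M = (4π×10⁻⁷)(3250)(709)(1.840×10^-3) = 5.327×10^-3 H.

M ≈ 5.33 mH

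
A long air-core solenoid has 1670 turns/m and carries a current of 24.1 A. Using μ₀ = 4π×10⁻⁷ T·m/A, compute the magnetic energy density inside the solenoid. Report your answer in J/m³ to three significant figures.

B = μ₀nI = (4π×10⁻⁷)(1.670×10^3)(24.1) = 5.058×10^-2 T.
u = B²/(2μ₀) = (5.058×10^-2)²/(2×4π×10⁻⁷) = 1.018×10^3 J/m³.

u ≈ 1020 J/m³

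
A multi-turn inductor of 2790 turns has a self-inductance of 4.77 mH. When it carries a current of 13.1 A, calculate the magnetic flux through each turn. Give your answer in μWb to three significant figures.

Φ_B ≈ 22.4 μWb

From L = NΦ_B/I, the flux per turn is Φ_B = LI/N.
Φ_B = (4.770×10^-3 H)(13.1 A)/2790 = 2.240×10^-5 Wb.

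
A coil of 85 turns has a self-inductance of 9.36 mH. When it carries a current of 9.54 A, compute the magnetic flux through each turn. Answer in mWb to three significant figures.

From L = NΦ_B/I, the flux per turn is Φ_B = LI/N.
Φ_B = (9.360×10^-3 H)(9.54 A)/85 = 1.051×10^-3 Wb.

Φ_B ≈ 1.05 mWb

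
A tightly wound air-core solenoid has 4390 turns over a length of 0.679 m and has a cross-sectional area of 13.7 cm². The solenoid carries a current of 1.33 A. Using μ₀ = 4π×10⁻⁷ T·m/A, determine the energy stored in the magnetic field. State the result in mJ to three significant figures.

A = 13.7 cm² = 1.370×10^-3 m².
L = μ₀N²A/ℓ = (4π×10⁻⁷)(4390)²(1.370×10^-3)/(0.679) = 4.886×10^-2 H.
U = ½LI² = ½(4.886×10^-2)(1.33)² = 4.322×10^-2 J.

U ≈ 43.2 mJ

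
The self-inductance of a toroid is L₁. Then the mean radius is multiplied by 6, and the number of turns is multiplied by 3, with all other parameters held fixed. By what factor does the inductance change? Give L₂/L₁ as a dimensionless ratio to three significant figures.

For a toroid, L ∝ μᵣN²A/R.
L₂/L₁ = (6)^-1 × (3)^2 = 1.50.

L₂/L₁ = 1.50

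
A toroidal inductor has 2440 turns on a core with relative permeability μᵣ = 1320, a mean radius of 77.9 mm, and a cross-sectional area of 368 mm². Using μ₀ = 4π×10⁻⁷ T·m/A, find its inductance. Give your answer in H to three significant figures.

For a thin toroid, L = μ₀μᵣN²A/(2πR).
L = (4π×10⁻⁷)(1320)(2440)²(3.680×10^-4) / (2π×7.790×10^-2 m) = 7.42496 H.

L ≈ 7.42 H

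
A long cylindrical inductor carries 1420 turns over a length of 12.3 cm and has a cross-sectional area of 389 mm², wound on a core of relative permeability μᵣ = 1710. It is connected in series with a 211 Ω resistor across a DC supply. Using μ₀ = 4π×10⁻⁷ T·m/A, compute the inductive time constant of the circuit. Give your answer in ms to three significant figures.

A = 389 mm² = 3.890×10^-4 m².
L = μ₀μᵣN²A/ℓ = (4π×10⁻⁷)(1710)(1420)²(3.890×10^-4)/(0.123) = 13.7 H.
τ = L/R = (13.7)/(211) = 6.494×10^-2 s.

τ ≈ 64.9 ms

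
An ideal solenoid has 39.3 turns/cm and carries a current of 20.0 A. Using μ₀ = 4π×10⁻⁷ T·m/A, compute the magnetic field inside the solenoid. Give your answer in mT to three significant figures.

B ≈ 98.8 mT

Inside a long solenoid, B = μ₀nI.
B = (4π×10⁻⁷)(3.930×10^3 m⁻¹)(20.0 A) = 9.877×10^-2 T.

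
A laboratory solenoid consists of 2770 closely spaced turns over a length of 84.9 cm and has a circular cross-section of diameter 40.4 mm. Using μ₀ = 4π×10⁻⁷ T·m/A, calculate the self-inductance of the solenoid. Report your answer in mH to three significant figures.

A = π(d/2)² = π(2.020×10^-2 m)² = 1.282×10^-3 m².
For a long solenoid, L = μ₀N²A/ℓ.
L = (4π×10⁻⁷)(2770)²(1.282×10^-3)/(0.849 m) = 1.456×10^-2 H.

L ≈ 14.6 mH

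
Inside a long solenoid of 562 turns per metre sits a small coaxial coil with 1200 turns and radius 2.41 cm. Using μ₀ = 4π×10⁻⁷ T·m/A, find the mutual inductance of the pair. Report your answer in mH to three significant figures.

The outer solenoid produces a uniform field B₁ = μ₀n₁I₁ across the inner coil,
so the flux linkage is N₂Φ = N₂B₁A₂ = μ₀n₁N₂A₂·I₁, giving M = μ₀n₁N₂A₂.
A₂ = πr² = π(2.410×10^-2 m)² = 1.8247×10^-3 m².
M = (4π×10⁻⁷)(562)(1200)(1.8247×10^-3) = 1.546×10^-3 H.

M ≈ 1.55 mH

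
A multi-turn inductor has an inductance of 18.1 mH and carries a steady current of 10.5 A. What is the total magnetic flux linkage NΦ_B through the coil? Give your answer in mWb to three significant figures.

NΦ_B ≈ 190 mWb

From L = NΦ_B/I, the flux linkage is NΦ_B = LI.
NΦ_B = (1.810×10^-2 H)(10.5 A) = 0.1901 Wb.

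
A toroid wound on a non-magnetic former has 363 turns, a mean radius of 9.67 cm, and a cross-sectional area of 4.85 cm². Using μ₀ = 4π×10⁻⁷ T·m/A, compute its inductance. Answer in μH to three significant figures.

For a thin toroid, L = μ₀N²A/(2πR).
L = (4π×10⁻⁷)(363)²(4.850×10^-4) / (2π×9.670×10^-2 m) = 1.322×10^-4 H.

L ≈ 132 μH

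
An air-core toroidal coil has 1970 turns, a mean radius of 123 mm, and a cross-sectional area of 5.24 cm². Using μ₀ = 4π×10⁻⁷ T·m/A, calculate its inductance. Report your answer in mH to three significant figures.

L ≈ 3.31 mH

For a thin toroid, L = μ₀N²A/(2πR).
L = (4π×10⁻⁷)(1970)²(5.240×10^-4) / (2π×0.123 m) = 3.307×10^-3 H.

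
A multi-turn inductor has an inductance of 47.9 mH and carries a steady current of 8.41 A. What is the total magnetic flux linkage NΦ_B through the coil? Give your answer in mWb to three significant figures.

From L = NΦ_B/I, the flux linkage is NΦ_B = LI.
NΦ_B = (4.790×10^-2 H)(8.41 A) = 0.4028 Wb.

NΦ_B ≈ 403 mWb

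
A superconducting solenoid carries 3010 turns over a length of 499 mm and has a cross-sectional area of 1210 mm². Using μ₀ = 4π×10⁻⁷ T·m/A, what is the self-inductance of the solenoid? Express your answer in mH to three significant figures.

A = 1210 mm² = 1.210×10^-3 m².
For a long solenoid, L = μ₀N²A/ℓ.
L = (4π×10⁻⁷)(3010)²(1.210×10^-3)/(0.499 m) = 2.761×10^-2 H.

L ≈ 27.6 mH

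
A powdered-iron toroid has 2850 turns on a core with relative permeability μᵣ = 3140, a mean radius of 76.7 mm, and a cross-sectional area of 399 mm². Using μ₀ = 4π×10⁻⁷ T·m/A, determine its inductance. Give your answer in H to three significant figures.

L ≈ 26.5 H

For a thin toroid, L = μ₀μᵣN²A/(2πR).
L = (4π×10⁻⁷)(3140)(2850)²(3.990×10^-4) / (2π×7.670×10^-2 m) = 26.54 H.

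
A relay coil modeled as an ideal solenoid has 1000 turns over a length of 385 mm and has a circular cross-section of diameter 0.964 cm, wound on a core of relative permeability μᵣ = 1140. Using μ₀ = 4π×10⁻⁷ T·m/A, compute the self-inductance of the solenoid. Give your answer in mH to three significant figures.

A = π(d/2)² = π(4.820×10^-3 m)² = 7.299×10^-5 m².
For a long solenoid, L = μ₀μᵣN²A/ℓ.
L = (4π×10⁻⁷)(1140)(1000)²(7.299×10^-5)/(0.385 m) = 0.2716 H.

L ≈ 272 mH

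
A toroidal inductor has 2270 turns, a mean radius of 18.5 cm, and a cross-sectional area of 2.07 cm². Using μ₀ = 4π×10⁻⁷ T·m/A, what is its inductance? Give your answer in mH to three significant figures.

For a thin toroid, L = μ₀N²A/(2πR).
L = (4π×10⁻⁷)(2270)²(2.070×10^-4) / (2π×0.185 m) = 1.153×10^-3 H.

L ≈ 1.15 mH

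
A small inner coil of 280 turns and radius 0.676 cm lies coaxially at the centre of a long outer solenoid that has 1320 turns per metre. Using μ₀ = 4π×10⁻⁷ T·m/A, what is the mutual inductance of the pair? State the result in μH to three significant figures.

The outer solenoid produces a uniform field B₁ = μ₀n₁I₁ across the inner coil,
so the flux linkage is N₂Φ = N₂B₁A₂ = μ₀n₁N₂A₂·I₁, giving M = μ₀n₁N₂A₂.
A₂ = πr² = π(6.760×10^-3 m)² = 1.436×10^-4 m².
M = (4π×10⁻⁷)(1320)(280)(1.436×10^-4) = 6.668×10^-5 H.

M ≈ 66.7 μH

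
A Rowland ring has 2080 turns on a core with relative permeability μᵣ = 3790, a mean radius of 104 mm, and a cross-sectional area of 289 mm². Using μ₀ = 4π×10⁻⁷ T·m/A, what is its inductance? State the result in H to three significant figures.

L ≈ 9.11 H

For a thin toroid, L = μ₀μᵣN²A/(2πR).
L = (4π×10⁻⁷)(3790)(2080)²(2.890×10^-4) / (2π×0.104 m) = 9.113 H.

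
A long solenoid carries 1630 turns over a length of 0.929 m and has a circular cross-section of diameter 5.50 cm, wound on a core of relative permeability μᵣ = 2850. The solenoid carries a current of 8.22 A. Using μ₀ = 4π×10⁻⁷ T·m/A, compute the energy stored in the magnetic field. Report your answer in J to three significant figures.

U ≈ 822 J

A = π(d/2)² = π(2.750×10^-2 m)² = 2.376×10^-3 m².
L = μ₀μᵣN²A/ℓ = (4π×10⁻⁷)(2850)(1630)²(2.376×10^-3)/(0.929) = 24.33 H.
U = ½LI² = ½(24.33)(8.22)² = 822.1 J.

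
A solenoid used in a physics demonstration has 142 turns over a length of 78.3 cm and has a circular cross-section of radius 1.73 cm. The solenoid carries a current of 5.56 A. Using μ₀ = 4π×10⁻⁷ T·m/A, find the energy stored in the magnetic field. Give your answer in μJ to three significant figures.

U ≈ 470 μJ

A = πr² = π(1.730×10^-2 m)² = 9.402×10^-4 m².
L = μ₀N²A/ℓ = (4π×10⁻⁷)(142)²(9.402×10^-4)/(0.783) = 3.043×10^-5 H.
U = ½LI² = ½(3.043×10^-5)(5.56)² = 4.703×10^-4 J.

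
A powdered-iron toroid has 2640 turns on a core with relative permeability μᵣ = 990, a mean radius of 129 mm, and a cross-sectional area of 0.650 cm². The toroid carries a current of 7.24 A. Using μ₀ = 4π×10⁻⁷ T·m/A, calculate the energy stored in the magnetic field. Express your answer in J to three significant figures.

U ≈ 18.2 J

L = μ₀μᵣN²A/(2πR) = (4π×10⁻⁷)(990)(2640)²(6.500×10^-5)/(2π×0.129) = 0.6953 H.
U = ½LI² = ½(0.6953)(7.24)² = 18.22 J.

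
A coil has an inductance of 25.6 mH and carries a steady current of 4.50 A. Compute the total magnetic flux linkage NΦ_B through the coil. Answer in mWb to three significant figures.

From L = NΦ_B/I, the flux linkage is NΦ_B = LI.
NΦ_B = (2.560×10^-2 H)(4.50 A) = 0.1152 Wb.

NΦ_B ≈ 115 mWb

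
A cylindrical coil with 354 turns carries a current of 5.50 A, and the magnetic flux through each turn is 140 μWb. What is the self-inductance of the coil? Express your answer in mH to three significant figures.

Self-inductance is defined by L = NΦ_B/I (flux linkage over current).
L = (354)(1.400×10^-4 Wb)/(5.50 A) = 9.011×10^-3 H.

L ≈ 9.01 mH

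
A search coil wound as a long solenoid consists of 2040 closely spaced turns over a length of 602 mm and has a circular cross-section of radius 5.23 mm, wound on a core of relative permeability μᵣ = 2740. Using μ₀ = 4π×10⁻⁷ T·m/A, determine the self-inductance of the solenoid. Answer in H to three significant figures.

A = πr² = π(5.230×10^-3 m)² = 8.593×10^-5 m².
For a long solenoid, L = μ₀μᵣN²A/ℓ.
L = (4π×10⁻⁷)(2740)(2040)²(8.593×10^-5)/(0.602 m) = 2.045 H.

L ≈ 2.05 H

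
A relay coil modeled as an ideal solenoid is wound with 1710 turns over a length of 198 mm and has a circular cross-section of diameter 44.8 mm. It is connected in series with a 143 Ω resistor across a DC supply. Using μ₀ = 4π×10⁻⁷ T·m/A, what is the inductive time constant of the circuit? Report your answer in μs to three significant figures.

A = π(d/2)² = π(2.240×10^-2 m)² = 1.576×10^-3 m².
L = μ₀N²A/ℓ = (4π×10⁻⁷)(1710)²(1.576×10^-3)/(0.198) = 2.925×10^-2 H.
τ = L/R = (2.925×10^-2)/(143) = 2.046×10^-4 s.

τ ≈ 205 μs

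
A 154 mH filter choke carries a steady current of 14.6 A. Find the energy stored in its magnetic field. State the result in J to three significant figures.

U ≈ 16.4 J

Stored magnetic energy: U = ½LI².
U = ½(0.154 H)(14.6 A)² = 16.41 J.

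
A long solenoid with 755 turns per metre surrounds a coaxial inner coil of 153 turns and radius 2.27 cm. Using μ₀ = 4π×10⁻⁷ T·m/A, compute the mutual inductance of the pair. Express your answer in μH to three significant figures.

M ≈ 235 μH

The outer solenoid produces a uniform field B₁ = μ₀n₁I₁ across the inner coil,
so the flux linkage is N₂Φ = N₂B₁A₂ = μ₀n₁N₂A₂·I₁, giving M = μ₀n₁N₂A₂.
A₂ = πr² = π(2.270×10^-2 m)² = 1.619×10^-3 m².
M = (4π×10⁻⁷)(755)(153)(1.619×10^-3) = 2.350×10^-4 H.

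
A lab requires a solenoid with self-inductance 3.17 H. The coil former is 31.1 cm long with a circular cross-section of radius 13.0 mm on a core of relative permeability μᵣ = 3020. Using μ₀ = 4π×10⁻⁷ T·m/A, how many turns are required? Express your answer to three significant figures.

N ≈ 699 turns

A = πr² = π(1.300×10^-2 m)² = 5.309×10^-4 m².
From L = μ₀μᵣN²A/ℓ, N = √(Lℓ / (μ₀μᵣA)).
N = √[(3.17)(0.311) / ((4π×10⁻⁷)(3020)×5.309×10^-4)] = √(4.893×10^5) ≈ 699.49.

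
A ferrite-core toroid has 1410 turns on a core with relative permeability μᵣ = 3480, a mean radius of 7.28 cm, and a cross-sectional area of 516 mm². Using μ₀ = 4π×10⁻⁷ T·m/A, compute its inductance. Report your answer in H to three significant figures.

L ≈ 9.81 H

For a thin toroid, L = μ₀μᵣN²A/(2πR).
L = (4π×10⁻⁷)(3480)(1410)²(5.160×10^-4) / (2π×7.280×10^-2 m) = 9.808 H.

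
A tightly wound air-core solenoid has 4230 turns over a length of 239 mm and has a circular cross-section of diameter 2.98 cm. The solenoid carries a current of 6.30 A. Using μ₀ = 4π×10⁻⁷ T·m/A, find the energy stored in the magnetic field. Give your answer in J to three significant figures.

A = π(d/2)² = π(1.490×10^-2 m)² = 6.9746×10^-4 m².
L = μ₀N²A/ℓ = (4π×10⁻⁷)(4230)²(6.9746×10^-4)/(0.239) = 6.562×10^-2 H.
U = ½LI² = ½(6.562×10^-2)(6.30)² = 1.302 J.

U ≈ 1.30 J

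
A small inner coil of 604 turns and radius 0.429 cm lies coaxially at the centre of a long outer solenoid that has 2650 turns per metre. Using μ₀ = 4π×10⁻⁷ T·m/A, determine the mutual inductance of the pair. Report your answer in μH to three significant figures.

The outer solenoid produces a uniform field B₁ = μ₀n₁I₁ across the inner coil,
so the flux linkage is N₂Φ = N₂B₁A₂ = μ₀n₁N₂A₂·I₁, giving M = μ₀n₁N₂A₂.
A₂ = πr² = π(4.290×10^-3 m)² = 5.782×10^-5 m².
M = (4π×10⁻⁷)(2650)(604)(5.782×10^-5) = 1.163×10^-4 H.

M ≈ 116 μH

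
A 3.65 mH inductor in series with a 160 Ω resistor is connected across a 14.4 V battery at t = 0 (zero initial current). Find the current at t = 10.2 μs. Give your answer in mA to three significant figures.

I ≈ 32.4 mA

τ = L/R = 3.650×10^-3/160 = 2.281×10^-5 s; final current I_∞ = ε/R = 14.4/160 = 9.000×10^-2 A.
I(t) = I_∞(1 − e^(−t/τ)) with t/τ = 0.447.
I = (9.000×10^-2)(1 − e^(−0.447)) = 3.2448×10^-2 A.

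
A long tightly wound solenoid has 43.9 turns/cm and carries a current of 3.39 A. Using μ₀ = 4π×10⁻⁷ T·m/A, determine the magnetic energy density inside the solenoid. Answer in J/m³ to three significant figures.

u ≈ 139 J/m³

B = μ₀nI = (4π×10⁻⁷)(4.390×10^3)(3.39) = 1.870×10^-2 T.
u = B²/(2μ₀) = (1.870×10^-2)²/(2×4π×10⁻⁷) = 139.2 J/m³.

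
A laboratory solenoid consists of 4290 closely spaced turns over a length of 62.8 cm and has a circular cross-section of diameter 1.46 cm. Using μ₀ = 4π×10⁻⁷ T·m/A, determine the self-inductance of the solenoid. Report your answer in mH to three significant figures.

L ≈ 6.17 mH

A = π(d/2)² = π(7.300×10^-3 m)² = 1.674×10^-4 m².
For a long solenoid, L = μ₀N²A/ℓ.
L = (4π×10⁻⁷)(4290)²(1.674×10^-4)/(0.628 m) = 6.165×10^-3 H.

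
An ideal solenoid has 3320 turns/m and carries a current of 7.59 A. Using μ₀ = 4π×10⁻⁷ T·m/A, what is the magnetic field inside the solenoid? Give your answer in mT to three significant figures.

Inside a long solenoid, B = μ₀nI.
B = (4π×10⁻⁷)(3.320×10^3 m⁻¹)(7.59 A) = 3.167×10^-2 T.

B ≈ 31.7 mT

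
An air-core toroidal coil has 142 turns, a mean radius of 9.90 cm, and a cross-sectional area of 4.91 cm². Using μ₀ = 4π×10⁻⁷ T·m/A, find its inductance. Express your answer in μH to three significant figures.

L ≈ 20.0 μH

For a thin toroid, L = μ₀N²A/(2πR).
L = (4π×10⁻⁷)(142)²(4.910×10^-4) / (2π×9.900×10^-2 m) = 2.000×10^-5 H.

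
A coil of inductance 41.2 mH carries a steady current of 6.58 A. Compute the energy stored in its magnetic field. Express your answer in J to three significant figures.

U ≈ 0.892 J

Stored magnetic energy: U = ½LI².
U = ½(4.120×10^-2 H)(6.58 A)² = 0.8919 J.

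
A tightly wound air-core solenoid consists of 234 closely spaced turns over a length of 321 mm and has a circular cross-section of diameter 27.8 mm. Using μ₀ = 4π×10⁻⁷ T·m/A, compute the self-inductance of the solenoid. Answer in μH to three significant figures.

A = π(d/2)² = π(1.390×10^-2 m)² = 6.070×10^-4 m².
For a long solenoid, L = μ₀N²A/ℓ.
L = (4π×10⁻⁷)(234)²(6.070×10^-4)/(0.321 m) = 1.301×10^-4 H.

L ≈ 130 μH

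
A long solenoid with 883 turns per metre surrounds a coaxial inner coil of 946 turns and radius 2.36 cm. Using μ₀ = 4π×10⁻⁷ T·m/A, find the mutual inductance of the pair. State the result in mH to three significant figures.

M ≈ 1.84 mH

The outer solenoid produces a uniform field B₁ = μ₀n₁I₁ across the inner coil,
so the flux linkage is N₂Φ = N₂B₁A₂ = μ₀n₁N₂A₂·I₁, giving M = μ₀n₁N₂A₂.
A₂ = πr² = π(2.360×10^-2 m)² = 1.750×10^-3 m².
M = (4π×10⁻⁷)(883)(946)(1.750×10^-3) = 1.837×10^-3 H.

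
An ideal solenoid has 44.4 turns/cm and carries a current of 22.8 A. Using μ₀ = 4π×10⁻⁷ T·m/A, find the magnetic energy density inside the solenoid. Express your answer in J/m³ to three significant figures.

B = μ₀nI = (4π×10⁻⁷)(4.440×10^3)(22.8) = 0.1272 T.
u = B²/(2μ₀) = (0.1272)²/(2×4π×10⁻⁷) = 6.439×10^3 J/m³.

u ≈ 6440 J/m³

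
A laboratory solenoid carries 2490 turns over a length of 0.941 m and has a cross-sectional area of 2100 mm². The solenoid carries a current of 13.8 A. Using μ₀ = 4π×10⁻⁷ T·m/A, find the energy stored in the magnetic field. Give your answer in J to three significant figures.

A = 2100 mm² = 2.100×10^-3 m².
L = μ₀N²A/ℓ = (4π×10⁻⁷)(2490)²(2.100×10^-3)/(0.941) = 1.739×10^-2 H.
U = ½LI² = ½(1.739×10^-2)(13.8)² = 1.656 J.

U ≈ 1.66 J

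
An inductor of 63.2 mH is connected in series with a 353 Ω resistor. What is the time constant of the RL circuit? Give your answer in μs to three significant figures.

τ = L/R = (6.320×10^-2 H)/(353 Ω) = 1.790×10^-4 s.

τ ≈ 179 μs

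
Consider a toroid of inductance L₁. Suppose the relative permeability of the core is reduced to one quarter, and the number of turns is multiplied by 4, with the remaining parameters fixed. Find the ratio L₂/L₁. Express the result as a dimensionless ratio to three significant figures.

L₂/L₁ = 4.00

For a toroid, L ∝ μᵣN²A/R.
L₂/L₁ = (0.25) × (4)^2 = 4.00.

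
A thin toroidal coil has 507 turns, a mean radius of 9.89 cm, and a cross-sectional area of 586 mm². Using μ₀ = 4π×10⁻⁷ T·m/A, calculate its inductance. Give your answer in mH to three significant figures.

For a thin toroid, L = μ₀N²A/(2πR).
L = (4π×10⁻⁷)(507)²(5.860×10^-4) / (2π×9.890×10^-2 m) = 3.046×10^-4 H.

L ≈ 0.305 mH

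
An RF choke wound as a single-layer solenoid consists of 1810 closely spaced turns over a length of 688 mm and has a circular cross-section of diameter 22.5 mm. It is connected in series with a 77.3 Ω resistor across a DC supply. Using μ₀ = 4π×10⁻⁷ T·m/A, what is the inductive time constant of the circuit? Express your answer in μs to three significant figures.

τ ≈ 30.8 μs

A = π(d/2)² = π(1.125×10^-2 m)² = 3.976×10^-4 m².
L = μ₀N²A/ℓ = (4π×10⁻⁷)(1810)²(3.976×10^-4)/(0.688) = 2.379×10^-3 H.
τ = L/R = (2.379×10^-3)/(77.3) = 3.078×10^-5 s.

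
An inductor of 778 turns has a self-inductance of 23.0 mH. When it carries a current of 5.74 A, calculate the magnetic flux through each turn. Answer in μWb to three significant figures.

Φ_B ≈ 170 μWb

From L = NΦ_B/I, the flux per turn is Φ_B = LI/N.
Φ_B = (2.300×10^-2 H)(5.74 A)/778 = 1.697×10^-4 Wb.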